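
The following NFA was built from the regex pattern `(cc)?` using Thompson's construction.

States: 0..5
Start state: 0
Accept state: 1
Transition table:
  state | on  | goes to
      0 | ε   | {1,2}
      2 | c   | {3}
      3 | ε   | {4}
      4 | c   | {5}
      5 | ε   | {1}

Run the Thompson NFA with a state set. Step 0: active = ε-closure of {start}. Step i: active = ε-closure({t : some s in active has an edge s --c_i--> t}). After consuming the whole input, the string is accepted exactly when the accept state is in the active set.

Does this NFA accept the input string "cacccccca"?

Answer: REJECT

Derivation:
initial (ε-close {0}): {0,1,2}
'c' @ 1: {3,4}
'a' @ 2: {}  — no active states
rest 'cccccca' ignored (set empty)
after full input: {}  (accept=1 not in)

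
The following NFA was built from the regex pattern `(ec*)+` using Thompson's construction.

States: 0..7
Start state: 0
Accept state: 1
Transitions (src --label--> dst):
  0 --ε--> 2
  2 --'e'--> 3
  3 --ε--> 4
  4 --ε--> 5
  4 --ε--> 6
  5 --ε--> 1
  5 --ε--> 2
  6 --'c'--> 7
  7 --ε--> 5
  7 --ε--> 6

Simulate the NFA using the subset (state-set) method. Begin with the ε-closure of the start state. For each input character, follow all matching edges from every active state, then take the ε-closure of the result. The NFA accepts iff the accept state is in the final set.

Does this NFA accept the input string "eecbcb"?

initial (ε-close {0}): {0,2}
'e' @ 1: {1,2,3,4,5,6}  (accept∈set)
'e' @ 2: {1,2,3,4,5,6}  (accept∈set)
'c' @ 3: {1,2,5,6,7}  (accept∈set)
'b' @ 4: {}  — state set empty
rest 'cb' ignored (set empty)
after full input: {}  (accept=1 not in)

Answer: REJECT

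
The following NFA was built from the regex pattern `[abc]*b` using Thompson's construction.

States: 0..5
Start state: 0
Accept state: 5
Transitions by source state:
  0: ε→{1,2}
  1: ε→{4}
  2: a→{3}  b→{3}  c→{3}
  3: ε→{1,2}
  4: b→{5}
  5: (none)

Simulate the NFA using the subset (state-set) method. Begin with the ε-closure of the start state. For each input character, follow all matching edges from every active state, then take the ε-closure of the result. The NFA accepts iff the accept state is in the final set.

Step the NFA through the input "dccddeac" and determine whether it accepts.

initial (ε-close {0}): {0,1,2,4}
'd' @ 1: {}  — dead — no transitions
rest 'ccddeac' ignored (set empty)
end set {} — state 5 not in

Answer: REJECT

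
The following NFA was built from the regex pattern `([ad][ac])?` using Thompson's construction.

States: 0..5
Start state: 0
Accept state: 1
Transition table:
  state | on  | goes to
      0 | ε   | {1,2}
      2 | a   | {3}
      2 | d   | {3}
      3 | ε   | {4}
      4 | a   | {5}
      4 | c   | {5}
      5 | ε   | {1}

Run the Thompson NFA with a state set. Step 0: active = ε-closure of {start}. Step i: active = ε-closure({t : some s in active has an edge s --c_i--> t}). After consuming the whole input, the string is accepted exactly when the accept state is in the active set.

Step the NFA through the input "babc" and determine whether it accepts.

start: ε-closure({0}) = {0,1,2}
'b' @ 1: {}  — dead — no transitions
rest 'abc' ignored (set empty)
final: {}; accept 1 not in set

Answer: REJECT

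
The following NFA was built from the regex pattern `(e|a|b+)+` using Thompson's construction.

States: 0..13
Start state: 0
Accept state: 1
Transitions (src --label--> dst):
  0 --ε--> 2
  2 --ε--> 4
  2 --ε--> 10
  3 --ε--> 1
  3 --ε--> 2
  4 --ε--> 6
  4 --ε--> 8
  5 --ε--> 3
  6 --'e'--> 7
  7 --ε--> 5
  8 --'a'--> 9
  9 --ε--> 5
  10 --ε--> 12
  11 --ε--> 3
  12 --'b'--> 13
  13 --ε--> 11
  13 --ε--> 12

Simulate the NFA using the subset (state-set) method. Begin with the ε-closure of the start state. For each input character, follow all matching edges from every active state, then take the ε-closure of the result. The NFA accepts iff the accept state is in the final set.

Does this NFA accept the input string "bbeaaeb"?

Answer: ACCEPT

Steps:
S₀ = ε-closure({0}) = {0,2,4,6,8,10,12}
'b' @ 1: {1,2,3,4,6,8,10,11,12,13}  (accept∈set)
'b' @ 2: {1,2,3,4,6,8,10,11,12,13}  (accept∈set)
'e' @ 3: {1,2,3,4,5,6,7,8,10,12}  (accept∈set)
'a' @ 4: {1,2,3,4,5,6,8,9,10,12}  (accept∈set)
'a' @ 5: {1,2,3,4,5,6,8,9,10,12}  (accept∈set)
'e' @ 6: {1,2,3,4,5,6,7,8,10,12}  (accept∈set)
'b' @ 7: {1,2,3,4,6,8,10,11,12,13}  (accept∈set)
final: {1,2,3,4,6,8,10,11,12,13}; accept 1 in set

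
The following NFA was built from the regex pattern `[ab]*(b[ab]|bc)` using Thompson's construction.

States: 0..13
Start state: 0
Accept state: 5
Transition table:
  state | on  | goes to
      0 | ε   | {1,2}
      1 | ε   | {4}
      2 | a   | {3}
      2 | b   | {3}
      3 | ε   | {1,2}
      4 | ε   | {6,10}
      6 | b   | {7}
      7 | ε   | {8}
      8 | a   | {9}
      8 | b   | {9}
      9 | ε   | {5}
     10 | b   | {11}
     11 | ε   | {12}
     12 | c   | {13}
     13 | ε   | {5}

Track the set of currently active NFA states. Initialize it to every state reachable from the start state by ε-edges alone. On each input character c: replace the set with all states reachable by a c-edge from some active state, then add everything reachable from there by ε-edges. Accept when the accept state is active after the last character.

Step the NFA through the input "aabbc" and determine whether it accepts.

start: ε-closure({0}) = {0,1,2,4,6,10}
'a' @ 1: {1,2,3,4,6,10}
'a' @ 2: {1,2,3,4,6,10}
'b' @ 3: {1,2,3,4,6,7,8,10,11,12}
'b' @ 4: {1,2,3,4,5,6,7,8,9,10,11,12}  ✓accept
'c' @ 5: {5,13}  ✓accept
final: {5,13}; accept 5 in set

Answer: ACCEPT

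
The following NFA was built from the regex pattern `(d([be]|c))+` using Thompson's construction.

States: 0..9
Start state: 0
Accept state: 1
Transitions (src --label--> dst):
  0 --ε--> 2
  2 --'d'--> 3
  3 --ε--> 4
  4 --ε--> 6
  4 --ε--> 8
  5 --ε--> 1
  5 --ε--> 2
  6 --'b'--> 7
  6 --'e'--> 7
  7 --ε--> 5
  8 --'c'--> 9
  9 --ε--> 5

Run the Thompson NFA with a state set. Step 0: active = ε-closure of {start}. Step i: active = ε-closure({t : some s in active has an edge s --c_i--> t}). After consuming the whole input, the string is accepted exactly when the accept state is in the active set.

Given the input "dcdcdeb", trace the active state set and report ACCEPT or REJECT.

Answer: REJECT

Steps:
start: ε-closure({0}) = {0,2}
'd' @ 1: {3,4,6,8}
'c' @ 2: {1,2,5,9}  (accept∈set)
'd' @ 3: {3,4,6,8}
'c' @ 4: {1,2,5,9}  (accept∈set)
'd' @ 5: {3,4,6,8}
'e' @ 6: {1,2,5,7}  (accept∈set)
'b' @ 7: {}  — dead — no transitions
final: {}; accept 1 not in set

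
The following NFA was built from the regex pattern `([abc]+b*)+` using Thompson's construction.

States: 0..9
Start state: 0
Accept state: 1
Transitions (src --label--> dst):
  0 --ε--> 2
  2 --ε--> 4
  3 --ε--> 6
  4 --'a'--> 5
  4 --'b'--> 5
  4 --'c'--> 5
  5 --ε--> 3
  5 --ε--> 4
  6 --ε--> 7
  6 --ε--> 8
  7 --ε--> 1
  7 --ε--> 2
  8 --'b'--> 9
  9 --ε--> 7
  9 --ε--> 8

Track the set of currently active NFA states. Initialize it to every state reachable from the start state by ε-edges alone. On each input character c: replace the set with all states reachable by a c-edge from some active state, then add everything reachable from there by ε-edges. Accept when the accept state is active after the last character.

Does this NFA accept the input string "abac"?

Answer: ACCEPT

Derivation:
initial (ε-close {0}): {0,2,4}
'a' @ 1: {1,2,3,4,5,6,7,8}  [accepting]
'b' @ 2: {1,2,3,4,5,6,7,8,9}  [accepting]
'a' @ 3: {1,2,3,4,5,6,7,8}  [accepting]
'c' @ 4: {1,2,3,4,5,6,7,8}  [accepting]
end set {1,2,3,4,5,6,7,8} — state 1 in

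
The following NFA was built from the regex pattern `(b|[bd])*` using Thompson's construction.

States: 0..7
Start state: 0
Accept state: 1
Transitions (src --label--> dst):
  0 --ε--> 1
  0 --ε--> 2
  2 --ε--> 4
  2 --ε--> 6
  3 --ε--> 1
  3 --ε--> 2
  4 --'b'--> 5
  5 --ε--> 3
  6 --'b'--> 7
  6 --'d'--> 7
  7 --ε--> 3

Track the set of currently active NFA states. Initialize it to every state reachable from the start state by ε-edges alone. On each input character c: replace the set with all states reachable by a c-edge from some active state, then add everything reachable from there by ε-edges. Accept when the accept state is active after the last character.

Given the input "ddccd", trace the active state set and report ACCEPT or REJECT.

S₀ = ε-closure({0}) = {0,1,2,4,6}
'd' @ 1: {1,2,3,4,6,7}  ✓accept
'd' @ 2: {1,2,3,4,6,7}  ✓accept
'c' @ 3: {}  — no active states
rest 'cd' ignored (set empty)
after full input: {}  (accept=1 not in)

Answer: REJECT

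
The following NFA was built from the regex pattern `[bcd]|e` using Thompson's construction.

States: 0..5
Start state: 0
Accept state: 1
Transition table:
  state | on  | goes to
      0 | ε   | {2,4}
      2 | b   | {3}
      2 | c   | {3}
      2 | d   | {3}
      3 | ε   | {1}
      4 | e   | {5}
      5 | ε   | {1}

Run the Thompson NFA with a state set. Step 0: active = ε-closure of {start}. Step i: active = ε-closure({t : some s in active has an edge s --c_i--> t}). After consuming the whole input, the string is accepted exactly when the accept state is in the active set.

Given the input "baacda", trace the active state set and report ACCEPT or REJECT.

Answer: REJECT

Derivation:
S₀ = ε-closure({0}) = {0,2,4}
'b' @ 1: {1,3}  (accept∈set)
'a' @ 2: {}  — state set empty
rest 'acda' ignored (set empty)
final: {}; accept 1 not in set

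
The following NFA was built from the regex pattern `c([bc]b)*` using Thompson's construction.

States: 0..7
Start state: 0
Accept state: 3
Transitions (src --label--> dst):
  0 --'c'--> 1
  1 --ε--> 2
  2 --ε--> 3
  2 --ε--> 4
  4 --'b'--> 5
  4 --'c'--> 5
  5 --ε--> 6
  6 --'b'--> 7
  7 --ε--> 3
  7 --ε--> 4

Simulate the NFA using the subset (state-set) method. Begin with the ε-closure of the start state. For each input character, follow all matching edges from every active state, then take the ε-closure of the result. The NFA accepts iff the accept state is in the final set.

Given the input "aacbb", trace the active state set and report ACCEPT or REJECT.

initial (ε-close {0}): {0}
'a' @ 1: {}  — state set empty
rest 'acbb' ignored (set empty)
after full input: {}  (accept=3 not in)

Answer: REJECT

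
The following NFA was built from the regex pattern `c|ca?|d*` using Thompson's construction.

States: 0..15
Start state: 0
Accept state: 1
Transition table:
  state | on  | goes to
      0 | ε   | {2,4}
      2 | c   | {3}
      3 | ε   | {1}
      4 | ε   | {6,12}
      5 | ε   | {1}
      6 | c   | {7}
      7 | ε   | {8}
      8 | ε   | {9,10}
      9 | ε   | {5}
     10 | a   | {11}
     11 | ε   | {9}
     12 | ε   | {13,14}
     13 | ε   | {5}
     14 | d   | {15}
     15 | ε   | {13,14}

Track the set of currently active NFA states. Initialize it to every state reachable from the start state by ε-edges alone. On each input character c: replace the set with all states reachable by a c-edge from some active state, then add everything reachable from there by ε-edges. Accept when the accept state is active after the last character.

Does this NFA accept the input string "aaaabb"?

Answer: REJECT

Trace:
start: ε-closure({0}) = {0,1,2,4,5,6,12,13,14}
'a' @ 1: {}  — state set empty
rest 'aaabb' ignored (set empty)
end set {} — state 1 not in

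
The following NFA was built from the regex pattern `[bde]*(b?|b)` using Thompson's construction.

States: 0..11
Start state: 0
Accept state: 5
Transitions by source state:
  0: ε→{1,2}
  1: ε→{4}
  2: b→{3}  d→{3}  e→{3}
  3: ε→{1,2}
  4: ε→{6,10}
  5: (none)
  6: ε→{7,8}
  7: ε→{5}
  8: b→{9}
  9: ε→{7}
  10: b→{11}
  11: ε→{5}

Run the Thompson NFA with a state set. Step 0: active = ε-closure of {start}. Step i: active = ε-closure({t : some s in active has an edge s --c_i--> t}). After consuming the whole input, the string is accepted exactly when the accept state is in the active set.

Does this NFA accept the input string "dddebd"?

Answer: ACCEPT

Steps:
initial (ε-close {0}): {0,1,2,4,5,6,7,8,10}
'd' @ 1: {1,2,3,4,5,6,7,8,10}  [accepting]
'd' @ 2: {1,2,3,4,5,6,7,8,10}  [accepting]
'd' @ 3: {1,2,3,4,5,6,7,8,10}  [accepting]
'e' @ 4: {1,2,3,4,5,6,7,8,10}  [accepting]
'b' @ 5: {1,2,3,4,5,6,7,8,9,10,11}  [accepting]
'd' @ 6: {1,2,3,4,5,6,7,8,10}  [accepting]
end set {1,2,3,4,5,6,7,8,10} — state 5 in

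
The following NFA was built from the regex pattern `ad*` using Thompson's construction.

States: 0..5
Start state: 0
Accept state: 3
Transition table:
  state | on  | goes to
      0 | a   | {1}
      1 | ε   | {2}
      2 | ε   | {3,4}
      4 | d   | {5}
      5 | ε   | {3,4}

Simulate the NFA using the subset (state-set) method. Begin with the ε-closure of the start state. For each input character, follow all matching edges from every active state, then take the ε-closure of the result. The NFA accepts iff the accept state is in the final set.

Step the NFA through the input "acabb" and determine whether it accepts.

S₀ = ε-closure({0}) = {0}
'a' @ 1: {1,2,3,4}  [accepting]
'c' @ 2: {}  — dead — no transitions
rest 'abb' ignored (set empty)
end set {} — state 3 not in

Answer: REJECT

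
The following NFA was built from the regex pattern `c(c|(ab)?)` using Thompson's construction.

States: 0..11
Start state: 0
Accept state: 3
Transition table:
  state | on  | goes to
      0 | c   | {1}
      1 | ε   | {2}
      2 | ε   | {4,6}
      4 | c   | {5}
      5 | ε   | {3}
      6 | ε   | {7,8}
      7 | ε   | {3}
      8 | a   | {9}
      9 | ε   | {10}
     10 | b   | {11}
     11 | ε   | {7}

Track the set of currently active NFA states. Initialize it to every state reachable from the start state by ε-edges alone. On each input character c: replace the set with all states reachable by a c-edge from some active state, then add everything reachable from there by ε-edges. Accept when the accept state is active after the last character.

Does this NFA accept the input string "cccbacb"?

Answer: REJECT

Trace:
start: ε-closure({0}) = {0}
'c' @ 1: {1,2,3,4,6,7,8}  [accepting]
'c' @ 2: {3,5}  [accepting]
'c' @ 3: {}  — state set empty
rest 'bacb' ignored (set empty)
end set {} — state 3 not in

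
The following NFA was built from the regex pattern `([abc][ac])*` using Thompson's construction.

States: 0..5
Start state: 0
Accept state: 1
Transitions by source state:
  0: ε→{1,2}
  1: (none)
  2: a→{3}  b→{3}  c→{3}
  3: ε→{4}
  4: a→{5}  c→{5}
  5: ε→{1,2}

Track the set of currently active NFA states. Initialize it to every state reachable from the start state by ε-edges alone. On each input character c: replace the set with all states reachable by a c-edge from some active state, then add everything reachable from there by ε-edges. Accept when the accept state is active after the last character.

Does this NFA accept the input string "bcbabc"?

initial (ε-close {0}): {0,1,2}
'b' @ 1: {3,4}
'c' @ 2: {1,2,5}  (accept∈set)
'b' @ 3: {3,4}
'a' @ 4: {1,2,5}  (accept∈set)
'b' @ 5: {3,4}
'c' @ 6: {1,2,5}  (accept∈set)
final: {1,2,5}; accept 1 in set

Answer: ACCEPT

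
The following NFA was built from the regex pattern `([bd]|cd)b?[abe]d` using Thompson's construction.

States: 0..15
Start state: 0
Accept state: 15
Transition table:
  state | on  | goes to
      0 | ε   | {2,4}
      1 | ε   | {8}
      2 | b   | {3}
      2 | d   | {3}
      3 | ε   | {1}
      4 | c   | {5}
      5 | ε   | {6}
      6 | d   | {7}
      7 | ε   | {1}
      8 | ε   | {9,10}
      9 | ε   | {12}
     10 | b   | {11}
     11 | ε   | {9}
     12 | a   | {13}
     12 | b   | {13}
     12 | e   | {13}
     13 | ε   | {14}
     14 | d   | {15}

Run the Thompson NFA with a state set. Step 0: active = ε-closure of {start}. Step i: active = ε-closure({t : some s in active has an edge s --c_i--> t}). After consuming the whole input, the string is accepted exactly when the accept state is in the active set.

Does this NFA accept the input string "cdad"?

S₀ = ε-closure({0}) = {0,2,4}
'c' @ 1: {5,6}
'd' @ 2: {1,7,8,9,10,12}
'a' @ 3: {13,14}
'd' @ 4: {15}  ✓accept
final: {15}; accept 15 in set

Answer: ACCEPT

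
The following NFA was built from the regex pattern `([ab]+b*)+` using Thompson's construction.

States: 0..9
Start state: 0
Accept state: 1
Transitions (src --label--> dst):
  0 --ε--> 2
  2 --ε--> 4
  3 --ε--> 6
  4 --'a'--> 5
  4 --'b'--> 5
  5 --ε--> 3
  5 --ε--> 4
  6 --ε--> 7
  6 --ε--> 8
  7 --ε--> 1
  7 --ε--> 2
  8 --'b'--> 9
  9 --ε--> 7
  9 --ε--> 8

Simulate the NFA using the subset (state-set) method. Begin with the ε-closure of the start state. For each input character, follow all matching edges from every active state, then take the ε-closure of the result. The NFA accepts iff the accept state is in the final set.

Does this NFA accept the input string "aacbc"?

Answer: REJECT

Trace:
S₀ = ε-closure({0}) = {0,2,4}
'a' @ 1: {1,2,3,4,5,6,7,8}  (accept∈set)
'a' @ 2: {1,2,3,4,5,6,7,8}  (accept∈set)
'c' @ 3: {}  — state set empty
rest 'bc' ignored (set empty)
end set {} — state 1 not in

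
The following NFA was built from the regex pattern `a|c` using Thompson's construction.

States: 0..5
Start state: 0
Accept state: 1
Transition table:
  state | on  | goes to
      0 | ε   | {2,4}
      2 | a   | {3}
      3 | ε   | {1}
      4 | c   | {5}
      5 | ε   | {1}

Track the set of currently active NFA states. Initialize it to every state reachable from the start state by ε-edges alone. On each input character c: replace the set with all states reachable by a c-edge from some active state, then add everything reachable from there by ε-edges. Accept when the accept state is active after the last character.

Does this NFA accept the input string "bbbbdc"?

Answer: REJECT

Steps:
S₀ = ε-closure({0}) = {0,2,4}
'b' @ 1: {}  — no active states
rest 'bbbdc' ignored (set empty)
final: {}; accept 1 not in set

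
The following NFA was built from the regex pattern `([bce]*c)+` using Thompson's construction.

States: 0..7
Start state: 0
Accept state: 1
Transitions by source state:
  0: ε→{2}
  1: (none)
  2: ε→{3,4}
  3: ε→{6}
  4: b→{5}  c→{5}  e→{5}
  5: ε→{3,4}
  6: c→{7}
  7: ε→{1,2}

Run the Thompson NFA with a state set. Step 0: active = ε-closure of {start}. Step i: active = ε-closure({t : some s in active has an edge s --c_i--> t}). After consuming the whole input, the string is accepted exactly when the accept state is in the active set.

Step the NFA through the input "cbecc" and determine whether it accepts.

initial (ε-close {0}): {0,2,3,4,6}
'c' @ 1: {1,2,3,4,5,6,7}  [accepting]
'b' @ 2: {3,4,5,6}
'e' @ 3: {3,4,5,6}
'c' @ 4: {1,2,3,4,5,6,7}  [accepting]
'c' @ 5: {1,2,3,4,5,6,7}  [accepting]
end set {1,2,3,4,5,6,7} — state 1 in

Answer: ACCEPT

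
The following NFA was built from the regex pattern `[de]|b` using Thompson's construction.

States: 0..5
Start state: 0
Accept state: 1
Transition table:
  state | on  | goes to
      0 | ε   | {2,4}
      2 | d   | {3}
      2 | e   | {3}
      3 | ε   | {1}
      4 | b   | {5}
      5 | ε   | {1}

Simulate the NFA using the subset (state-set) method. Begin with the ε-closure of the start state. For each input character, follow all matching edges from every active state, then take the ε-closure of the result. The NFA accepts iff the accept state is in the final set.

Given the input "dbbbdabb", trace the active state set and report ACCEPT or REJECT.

S₀ = ε-closure({0}) = {0,2,4}
'd' @ 1: {1,3}  [accepting]
'b' @ 2: {}  — state set empty
rest 'bbdabb' ignored (set empty)
end set {} — state 1 not in

Answer: REJECT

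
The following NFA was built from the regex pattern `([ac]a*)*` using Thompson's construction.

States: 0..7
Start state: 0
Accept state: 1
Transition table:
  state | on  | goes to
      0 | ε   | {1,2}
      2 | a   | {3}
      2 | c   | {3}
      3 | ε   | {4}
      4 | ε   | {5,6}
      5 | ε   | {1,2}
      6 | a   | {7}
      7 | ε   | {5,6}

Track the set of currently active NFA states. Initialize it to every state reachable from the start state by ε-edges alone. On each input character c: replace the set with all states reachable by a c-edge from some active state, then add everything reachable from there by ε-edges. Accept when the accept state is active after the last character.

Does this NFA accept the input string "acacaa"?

Answer: ACCEPT

Steps:
initial (ε-close {0}): {0,1,2}
'a' @ 1: {1,2,3,4,5,6}  ✓accept
'c' @ 2: {1,2,3,4,5,6}  ✓accept
'a' @ 3: {1,2,3,4,5,6,7}  ✓accept
'c' @ 4: {1,2,3,4,5,6}  ✓accept
'a' @ 5: {1,2,3,4,5,6,7}  ✓accept
'a' @ 6: {1,2,3,4,5,6,7}  ✓accept
final: {1,2,3,4,5,6,7}; accept 1 in set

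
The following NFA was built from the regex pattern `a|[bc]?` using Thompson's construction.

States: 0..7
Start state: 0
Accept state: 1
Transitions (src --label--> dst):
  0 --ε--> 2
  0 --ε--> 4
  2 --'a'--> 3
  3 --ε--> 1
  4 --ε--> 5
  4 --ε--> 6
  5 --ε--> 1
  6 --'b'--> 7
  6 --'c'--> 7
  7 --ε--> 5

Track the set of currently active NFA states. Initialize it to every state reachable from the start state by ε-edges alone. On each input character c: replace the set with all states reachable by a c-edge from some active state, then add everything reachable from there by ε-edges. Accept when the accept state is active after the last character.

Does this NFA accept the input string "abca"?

start: ε-closure({0}) = {0,1,2,4,5,6}
'a' @ 1: {1,3}  (accept∈set)
'b' @ 2: {}  — state set empty
rest 'ca' ignored (set empty)
final: {}; accept 1 not in set

Answer: REJECT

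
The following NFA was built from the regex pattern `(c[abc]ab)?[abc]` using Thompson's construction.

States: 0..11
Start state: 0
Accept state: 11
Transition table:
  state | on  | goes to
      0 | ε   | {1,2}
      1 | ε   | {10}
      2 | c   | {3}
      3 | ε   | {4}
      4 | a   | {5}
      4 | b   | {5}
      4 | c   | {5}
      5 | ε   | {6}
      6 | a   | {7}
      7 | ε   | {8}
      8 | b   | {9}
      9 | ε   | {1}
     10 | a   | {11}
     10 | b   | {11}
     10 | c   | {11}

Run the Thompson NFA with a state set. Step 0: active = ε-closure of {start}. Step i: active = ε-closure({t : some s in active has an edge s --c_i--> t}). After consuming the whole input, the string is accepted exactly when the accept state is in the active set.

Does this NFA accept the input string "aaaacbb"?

start: ε-closure({0}) = {0,1,2,10}
'a' @ 1: {11}  ✓accept
'a' @ 2: {}  — state set empty
rest 'aacbb' ignored (set empty)
end set {} — state 11 not in

Answer: REJECT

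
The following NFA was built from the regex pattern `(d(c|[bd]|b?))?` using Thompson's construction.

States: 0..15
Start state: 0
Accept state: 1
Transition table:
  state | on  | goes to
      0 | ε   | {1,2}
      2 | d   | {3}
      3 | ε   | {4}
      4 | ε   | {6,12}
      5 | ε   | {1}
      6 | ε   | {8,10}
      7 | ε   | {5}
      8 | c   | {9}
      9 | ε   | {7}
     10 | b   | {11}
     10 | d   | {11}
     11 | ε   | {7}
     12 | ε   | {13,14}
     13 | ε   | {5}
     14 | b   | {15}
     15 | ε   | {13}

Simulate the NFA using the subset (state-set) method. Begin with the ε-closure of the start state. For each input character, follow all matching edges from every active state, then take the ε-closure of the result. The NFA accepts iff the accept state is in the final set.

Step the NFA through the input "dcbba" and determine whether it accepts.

Answer: REJECT

Steps:
start: ε-closure({0}) = {0,1,2}
'd' @ 1: {1,3,4,5,6,8,10,12,13,14}  ✓accept
'c' @ 2: {1,5,7,9}  ✓accept
'b' @ 3: {}  — state set empty
rest 'ba' ignored (set empty)
after full input: {}  (accept=1 not in)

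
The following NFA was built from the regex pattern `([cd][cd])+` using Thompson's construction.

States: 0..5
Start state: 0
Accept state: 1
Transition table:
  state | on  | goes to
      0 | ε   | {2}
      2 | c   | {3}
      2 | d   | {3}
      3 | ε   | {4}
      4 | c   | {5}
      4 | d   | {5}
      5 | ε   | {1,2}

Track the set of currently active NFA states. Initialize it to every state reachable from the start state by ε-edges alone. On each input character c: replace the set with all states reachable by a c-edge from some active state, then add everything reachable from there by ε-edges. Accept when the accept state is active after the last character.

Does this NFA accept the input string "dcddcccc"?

initial (ε-close {0}): {0,2}
'd' @ 1: {3,4}
'c' @ 2: {1,2,5}  [accepting]
'd' @ 3: {3,4}
'd' @ 4: {1,2,5}  [accepting]
'c' @ 5: {3,4}
'c' @ 6: {1,2,5}  [accepting]
'c' @ 7: {3,4}
'c' @ 8: {1,2,5}  [accepting]
after full input: {1,2,5}  (accept=1 in)

Answer: ACCEPT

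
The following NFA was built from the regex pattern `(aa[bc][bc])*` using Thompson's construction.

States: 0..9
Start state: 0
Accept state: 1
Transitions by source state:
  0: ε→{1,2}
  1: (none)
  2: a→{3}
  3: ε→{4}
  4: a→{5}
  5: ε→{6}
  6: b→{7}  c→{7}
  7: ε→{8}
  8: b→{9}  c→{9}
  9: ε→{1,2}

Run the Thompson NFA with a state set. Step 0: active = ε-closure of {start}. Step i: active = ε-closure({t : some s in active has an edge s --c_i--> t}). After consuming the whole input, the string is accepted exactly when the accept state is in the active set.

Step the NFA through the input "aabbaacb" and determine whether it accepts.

Answer: ACCEPT

Derivation:
start: ε-closure({0}) = {0,1,2}
'a' @ 1: {3,4}
'a' @ 2: {5,6}
'b' @ 3: {7,8}
'b' @ 4: {1,2,9}  ✓accept
'a' @ 5: {3,4}
'a' @ 6: {5,6}
'c' @ 7: {7,8}
'b' @ 8: {1,2,9}  ✓accept
final: {1,2,9}; accept 1 in set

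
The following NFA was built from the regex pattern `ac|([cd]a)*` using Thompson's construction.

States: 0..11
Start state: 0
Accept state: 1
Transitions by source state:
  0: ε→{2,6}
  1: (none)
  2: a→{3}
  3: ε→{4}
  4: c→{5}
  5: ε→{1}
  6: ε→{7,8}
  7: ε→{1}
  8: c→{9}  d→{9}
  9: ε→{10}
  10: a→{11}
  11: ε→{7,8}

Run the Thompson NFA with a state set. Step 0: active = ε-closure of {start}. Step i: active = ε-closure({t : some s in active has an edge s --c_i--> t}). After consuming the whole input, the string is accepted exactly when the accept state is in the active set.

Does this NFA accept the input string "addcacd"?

start: ε-closure({0}) = {0,1,2,6,7,8}
'a' @ 1: {3,4}
'd' @ 2: {}  — dead — no transitions
rest 'dcacd' ignored (set empty)
after full input: {}  (accept=1 not in)

Answer: REJECT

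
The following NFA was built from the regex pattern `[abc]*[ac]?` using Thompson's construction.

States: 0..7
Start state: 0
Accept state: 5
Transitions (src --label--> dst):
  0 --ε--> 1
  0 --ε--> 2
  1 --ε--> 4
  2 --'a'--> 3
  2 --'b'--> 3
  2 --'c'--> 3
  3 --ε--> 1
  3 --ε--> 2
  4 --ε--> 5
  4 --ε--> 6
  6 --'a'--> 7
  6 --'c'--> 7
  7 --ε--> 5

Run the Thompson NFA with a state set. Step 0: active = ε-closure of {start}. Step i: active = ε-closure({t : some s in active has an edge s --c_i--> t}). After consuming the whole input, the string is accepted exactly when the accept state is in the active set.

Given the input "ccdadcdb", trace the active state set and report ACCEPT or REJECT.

S₀ = ε-closure({0}) = {0,1,2,4,5,6}
'c' @ 1: {1,2,3,4,5,6,7}  [accepting]
'c' @ 2: {1,2,3,4,5,6,7}  [accepting]
'd' @ 3: {}  — no active states
rest 'adcdb' ignored (set empty)
after full input: {}  (accept=5 not in)

Answer: REJECT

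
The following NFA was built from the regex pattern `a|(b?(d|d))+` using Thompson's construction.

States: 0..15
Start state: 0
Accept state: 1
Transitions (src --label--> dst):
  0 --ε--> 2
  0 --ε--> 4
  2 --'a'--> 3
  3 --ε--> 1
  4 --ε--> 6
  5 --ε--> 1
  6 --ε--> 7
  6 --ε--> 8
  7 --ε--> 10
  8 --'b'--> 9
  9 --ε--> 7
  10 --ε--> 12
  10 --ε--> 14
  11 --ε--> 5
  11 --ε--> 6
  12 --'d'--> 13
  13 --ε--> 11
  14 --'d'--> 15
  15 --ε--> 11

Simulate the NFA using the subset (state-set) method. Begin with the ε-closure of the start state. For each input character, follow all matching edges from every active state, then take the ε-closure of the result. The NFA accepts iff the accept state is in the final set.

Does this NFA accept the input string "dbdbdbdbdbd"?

Answer: ACCEPT

Steps:
S₀ = ε-closure({0}) = {0,2,4,6,7,8,10,12,14}
'd' @ 1: {1,5,6,7,8,10,11,12,13,14,15}  [accepting]
'b' @ 2: {7,9,10,12,14}
'd' @ 3: {1,5,6,7,8,10,11,12,13,14,15}  [accepting]
'b' @ 4: {7,9,10,12,14}
'd' @ 5: {1,5,6,7,8,10,11,12,13,14,15}  [accepting]
'b' @ 6: {7,9,10,12,14}
'd' @ 7: {1,5,6,7,8,10,11,12,13,14,15}  [accepting]
'b' @ 8: {7,9,10,12,14}
'd' @ 9: {1,5,6,7,8,10,11,12,13,14,15}  [accepting]
'b' @ 10: {7,9,10,12,14}
'd' @ 11: {1,5,6,7,8,10,11,12,13,14,15}  [accepting]
final: {1,5,6,7,8,10,11,12,13,14,15}; accept 1 in set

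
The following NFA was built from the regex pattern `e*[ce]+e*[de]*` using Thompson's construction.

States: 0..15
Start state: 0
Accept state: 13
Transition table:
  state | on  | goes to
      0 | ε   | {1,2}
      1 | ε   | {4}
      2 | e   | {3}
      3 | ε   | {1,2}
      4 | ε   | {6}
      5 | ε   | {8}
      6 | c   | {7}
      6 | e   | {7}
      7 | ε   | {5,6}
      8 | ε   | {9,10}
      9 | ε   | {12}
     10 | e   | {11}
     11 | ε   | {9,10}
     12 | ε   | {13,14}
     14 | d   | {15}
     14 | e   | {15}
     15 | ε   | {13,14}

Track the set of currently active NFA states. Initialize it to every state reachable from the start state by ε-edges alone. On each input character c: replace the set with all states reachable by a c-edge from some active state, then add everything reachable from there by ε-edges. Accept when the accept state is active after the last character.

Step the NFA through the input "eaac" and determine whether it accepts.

initial (ε-close {0}): {0,1,2,4,6}
'e' @ 1: {1,2,3,4,5,6,7,8,9,10,12,13,14}  [accepting]
'a' @ 2: {}  — dead — no transitions
rest 'ac' ignored (set empty)
after full input: {}  (accept=13 not in)

Answer: REJECT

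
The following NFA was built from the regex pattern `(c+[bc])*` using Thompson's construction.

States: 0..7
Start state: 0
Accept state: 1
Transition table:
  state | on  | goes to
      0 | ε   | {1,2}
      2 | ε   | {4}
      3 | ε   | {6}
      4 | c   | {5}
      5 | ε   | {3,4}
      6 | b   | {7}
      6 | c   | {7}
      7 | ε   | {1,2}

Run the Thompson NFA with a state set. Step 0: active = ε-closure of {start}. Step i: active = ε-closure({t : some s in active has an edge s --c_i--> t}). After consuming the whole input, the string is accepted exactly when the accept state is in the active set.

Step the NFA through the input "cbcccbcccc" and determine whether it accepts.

Answer: ACCEPT

Steps:
initial (ε-close {0}): {0,1,2,4}
'c' @ 1: {3,4,5,6}
'b' @ 2: {1,2,4,7}  [accepting]
'c' @ 3: {3,4,5,6}
'c' @ 4: {1,2,3,4,5,6,7}  [accepting]
'c' @ 5: {1,2,3,4,5,6,7}  [accepting]
'b' @ 6: {1,2,4,7}  [accepting]
'c' @ 7: {3,4,5,6}
'c' @ 8: {1,2,3,4,5,6,7}  [accepting]
'c' @ 9: {1,2,3,4,5,6,7}  [accepting]
'c' @ 10: {1,2,3,4,5,6,7}  [accepting]
final: {1,2,3,4,5,6,7}; accept 1 in set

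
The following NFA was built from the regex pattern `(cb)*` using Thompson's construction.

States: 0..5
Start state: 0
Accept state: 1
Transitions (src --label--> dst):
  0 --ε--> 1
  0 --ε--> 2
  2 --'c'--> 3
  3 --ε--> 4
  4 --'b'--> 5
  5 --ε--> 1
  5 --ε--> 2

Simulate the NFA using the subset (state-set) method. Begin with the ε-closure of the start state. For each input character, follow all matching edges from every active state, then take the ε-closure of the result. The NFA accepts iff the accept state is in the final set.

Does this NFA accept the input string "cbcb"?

Answer: ACCEPT

Steps:
initial (ε-close {0}): {0,1,2}
'c' @ 1: {3,4}
'b' @ 2: {1,2,5}  ✓accept
'c' @ 3: {3,4}
'b' @ 4: {1,2,5}  ✓accept
end set {1,2,5} — state 1 in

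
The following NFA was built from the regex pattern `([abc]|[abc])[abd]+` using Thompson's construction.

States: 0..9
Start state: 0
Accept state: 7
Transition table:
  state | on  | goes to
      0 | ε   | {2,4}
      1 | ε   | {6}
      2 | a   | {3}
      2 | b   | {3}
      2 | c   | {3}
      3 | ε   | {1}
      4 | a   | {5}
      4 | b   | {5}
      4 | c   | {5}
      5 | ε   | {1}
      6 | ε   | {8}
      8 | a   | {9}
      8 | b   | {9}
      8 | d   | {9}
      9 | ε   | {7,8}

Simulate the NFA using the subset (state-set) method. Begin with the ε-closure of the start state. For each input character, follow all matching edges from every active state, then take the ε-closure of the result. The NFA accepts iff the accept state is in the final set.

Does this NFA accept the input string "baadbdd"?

initial (ε-close {0}): {0,2,4}
'b' @ 1: {1,3,5,6,8}
'a' @ 2: {7,8,9}  (accept∈set)
'a' @ 3: {7,8,9}  (accept∈set)
'd' @ 4: {7,8,9}  (accept∈set)
'b' @ 5: {7,8,9}  (accept∈set)
'd' @ 6: {7,8,9}  (accept∈set)
'd' @ 7: {7,8,9}  (accept∈set)
final: {7,8,9}; accept 7 in set

Answer: ACCEPT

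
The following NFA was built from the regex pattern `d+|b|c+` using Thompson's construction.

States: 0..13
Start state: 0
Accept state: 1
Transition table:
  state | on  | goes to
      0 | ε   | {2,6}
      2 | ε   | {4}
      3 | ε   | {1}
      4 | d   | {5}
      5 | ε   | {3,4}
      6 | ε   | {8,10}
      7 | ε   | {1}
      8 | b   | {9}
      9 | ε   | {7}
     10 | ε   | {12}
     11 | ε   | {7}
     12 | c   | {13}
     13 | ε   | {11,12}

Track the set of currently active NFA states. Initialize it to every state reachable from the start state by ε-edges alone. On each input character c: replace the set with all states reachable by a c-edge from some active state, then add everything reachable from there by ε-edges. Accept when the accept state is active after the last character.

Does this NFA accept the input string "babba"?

Answer: REJECT

Trace:
S₀ = ε-closure({0}) = {0,2,4,6,8,10,12}
'b' @ 1: {1,7,9}  (accept∈set)
'a' @ 2: {}  — no active states
rest 'bba' ignored (set empty)
final: {}; accept 1 not in set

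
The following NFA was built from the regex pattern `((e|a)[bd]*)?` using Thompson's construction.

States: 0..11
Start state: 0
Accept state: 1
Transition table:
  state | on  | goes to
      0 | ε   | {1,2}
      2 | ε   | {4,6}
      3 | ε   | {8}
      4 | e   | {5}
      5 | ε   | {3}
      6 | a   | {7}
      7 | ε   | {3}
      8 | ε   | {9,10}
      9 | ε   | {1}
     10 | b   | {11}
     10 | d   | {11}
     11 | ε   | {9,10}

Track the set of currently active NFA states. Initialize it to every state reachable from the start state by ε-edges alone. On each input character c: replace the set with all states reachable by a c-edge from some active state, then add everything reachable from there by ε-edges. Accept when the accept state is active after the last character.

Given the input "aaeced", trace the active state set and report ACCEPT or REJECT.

S₀ = ε-closure({0}) = {0,1,2,4,6}
'a' @ 1: {1,3,7,8,9,10}  [accepting]
'a' @ 2: {}  — state set empty
rest 'eced' ignored (set empty)
final: {}; accept 1 not in set

Answer: REJECT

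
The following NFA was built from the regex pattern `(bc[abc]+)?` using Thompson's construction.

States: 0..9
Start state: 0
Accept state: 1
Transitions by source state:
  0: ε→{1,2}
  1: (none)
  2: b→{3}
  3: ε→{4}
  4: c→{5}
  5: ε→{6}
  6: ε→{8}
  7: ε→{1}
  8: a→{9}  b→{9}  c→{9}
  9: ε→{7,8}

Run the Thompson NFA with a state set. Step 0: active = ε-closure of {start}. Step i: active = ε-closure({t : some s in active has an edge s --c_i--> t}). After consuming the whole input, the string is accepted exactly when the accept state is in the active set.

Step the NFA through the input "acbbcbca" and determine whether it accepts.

initial (ε-close {0}): {0,1,2}
'a' @ 1: {}  — no active states
rest 'cbbcbca' ignored (set empty)
final: {}; accept 1 not in set

Answer: REJECT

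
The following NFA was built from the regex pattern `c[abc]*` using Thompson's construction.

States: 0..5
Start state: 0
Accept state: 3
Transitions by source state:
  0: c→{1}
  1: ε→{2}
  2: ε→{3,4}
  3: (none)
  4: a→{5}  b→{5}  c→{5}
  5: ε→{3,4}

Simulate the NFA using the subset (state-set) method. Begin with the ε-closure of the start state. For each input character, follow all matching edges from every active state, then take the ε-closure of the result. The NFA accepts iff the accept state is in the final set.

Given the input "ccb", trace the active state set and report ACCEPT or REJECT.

S₀ = ε-closure({0}) = {0}
'c' @ 1: {1,2,3,4}  (accept∈set)
'c' @ 2: {3,4,5}  (accept∈set)
'b' @ 3: {3,4,5}  (accept∈set)
after full input: {3,4,5}  (accept=3 in)

Answer: ACCEPT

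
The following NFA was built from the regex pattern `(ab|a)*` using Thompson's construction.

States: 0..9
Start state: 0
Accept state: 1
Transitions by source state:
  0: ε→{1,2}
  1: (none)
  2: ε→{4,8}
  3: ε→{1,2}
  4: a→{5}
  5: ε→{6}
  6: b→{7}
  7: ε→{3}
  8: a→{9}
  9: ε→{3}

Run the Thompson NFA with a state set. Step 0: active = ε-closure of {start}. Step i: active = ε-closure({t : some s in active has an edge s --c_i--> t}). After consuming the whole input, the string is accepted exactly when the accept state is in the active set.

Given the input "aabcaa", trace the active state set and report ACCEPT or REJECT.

start: ε-closure({0}) = {0,1,2,4,8}
'a' @ 1: {1,2,3,4,5,6,8,9}  ✓accept
'a' @ 2: {1,2,3,4,5,6,8,9}  ✓accept
'b' @ 3: {1,2,3,4,7,8}  ✓accept
'c' @ 4: {}  — no active states
rest 'aa' ignored (set empty)
final: {}; accept 1 not in set

Answer: REJECT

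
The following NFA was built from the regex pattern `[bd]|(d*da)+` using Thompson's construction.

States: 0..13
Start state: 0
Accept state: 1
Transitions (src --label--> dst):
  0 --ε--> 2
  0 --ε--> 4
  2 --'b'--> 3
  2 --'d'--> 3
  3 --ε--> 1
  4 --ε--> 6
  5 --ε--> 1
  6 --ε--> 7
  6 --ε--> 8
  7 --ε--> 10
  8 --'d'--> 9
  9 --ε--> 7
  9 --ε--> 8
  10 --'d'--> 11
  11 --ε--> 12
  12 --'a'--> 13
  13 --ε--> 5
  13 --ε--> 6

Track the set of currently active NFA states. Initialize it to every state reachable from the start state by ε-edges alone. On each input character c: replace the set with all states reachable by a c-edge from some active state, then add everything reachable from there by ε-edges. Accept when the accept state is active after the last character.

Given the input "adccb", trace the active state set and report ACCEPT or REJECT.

initial (ε-close {0}): {0,2,4,6,7,8,10}
'a' @ 1: {}  — no active states
rest 'dccb' ignored (set empty)
after full input: {}  (accept=1 not in)

Answer: REJECT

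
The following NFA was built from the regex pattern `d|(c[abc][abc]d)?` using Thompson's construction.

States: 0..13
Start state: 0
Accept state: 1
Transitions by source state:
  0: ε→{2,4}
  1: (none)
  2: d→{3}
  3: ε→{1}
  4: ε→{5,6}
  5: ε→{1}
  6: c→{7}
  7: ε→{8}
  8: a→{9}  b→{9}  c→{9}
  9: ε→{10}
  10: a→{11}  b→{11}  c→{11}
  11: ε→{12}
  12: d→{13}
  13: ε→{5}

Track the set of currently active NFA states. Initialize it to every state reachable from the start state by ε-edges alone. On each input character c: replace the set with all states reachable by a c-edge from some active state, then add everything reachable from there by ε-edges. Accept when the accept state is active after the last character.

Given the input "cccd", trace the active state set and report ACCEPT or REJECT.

Answer: ACCEPT

Trace:
initial (ε-close {0}): {0,1,2,4,5,6}
'c' @ 1: {7,8}
'c' @ 2: {9,10}
'c' @ 3: {11,12}
'd' @ 4: {1,5,13}  (accept∈set)
final: {1,5,13}; accept 1 in set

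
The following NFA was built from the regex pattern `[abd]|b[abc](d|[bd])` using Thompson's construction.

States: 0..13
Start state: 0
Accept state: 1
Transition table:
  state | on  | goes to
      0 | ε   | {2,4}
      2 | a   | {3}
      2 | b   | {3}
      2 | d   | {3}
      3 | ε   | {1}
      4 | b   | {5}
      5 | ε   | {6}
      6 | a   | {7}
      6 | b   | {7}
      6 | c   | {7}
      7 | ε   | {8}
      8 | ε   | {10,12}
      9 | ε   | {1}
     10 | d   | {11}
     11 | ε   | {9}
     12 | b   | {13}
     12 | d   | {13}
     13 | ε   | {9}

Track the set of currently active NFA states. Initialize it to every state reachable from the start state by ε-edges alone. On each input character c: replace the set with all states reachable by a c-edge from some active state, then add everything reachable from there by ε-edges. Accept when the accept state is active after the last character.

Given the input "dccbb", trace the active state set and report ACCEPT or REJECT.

Answer: REJECT

Trace:
S₀ = ε-closure({0}) = {0,2,4}
'd' @ 1: {1,3}  ✓accept
'c' @ 2: {}  — state set empty
rest 'cbb' ignored (set empty)
final: {}; accept 1 not in set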